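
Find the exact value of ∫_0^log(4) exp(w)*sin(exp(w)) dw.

cos(1) - cos(4)

Let u = exp(w), so du = exp(w) dw. When w = 0, u = 1; when w = log(4), u = 4.
The integral becomes ∫ sin(u) du from 1 to 4, with antiderivative -cos(u).
Back in w: F(w) = -cos(exp(w)).
Then F(log(4)) - F(0) = (-cos(4)) - (-cos(1)) = cos(1) - cos(4).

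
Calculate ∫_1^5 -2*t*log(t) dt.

Integrate by parts once (u = ln t, dv = -2*t dt).
An antiderivative is F(t) = -t**2*(2*log(t) - 1)/2.
Then F(5) - F(1) = (25/2 - 25*log(5)) - (1/2) = 12 - 25*log(5).

12 - 25*log(5)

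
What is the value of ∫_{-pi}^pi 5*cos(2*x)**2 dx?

Use the identity cos^2(2*x) = (1 + cos(4*x))/2.
An antiderivative is F(x) = 5*x/2 + 5*sin(4*x)/8.
Then F(pi) - F(-pi) = (5*pi/2) - (-5*pi/2) = 5*pi.

5*pi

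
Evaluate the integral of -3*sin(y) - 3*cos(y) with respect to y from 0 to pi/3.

An antiderivative is F(y) = -3*sin(y) + 3*cos(y).
Then F(pi/3) - F(0) = (3/2 - 3*sqrt(3)/2) - (3) = -3*sqrt(3)/2 - 3/2.

-3*sqrt(3)/2 - 3/2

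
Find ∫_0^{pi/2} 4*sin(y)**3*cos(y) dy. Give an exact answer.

1

Let u = sin(y), so du = cos(y) dy. When y = 0, u = 0; when y = pi/2, u = 1.
The integral becomes 4·∫ u**3 du from 0 to 1, with antiderivative u**4.
Back in y: F(y) = sin(y)**4.
Then F(pi/2) - F(0) = (1) - (0) = 1.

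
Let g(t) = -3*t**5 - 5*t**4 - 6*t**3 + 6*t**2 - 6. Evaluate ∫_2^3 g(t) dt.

-609

By the power rule, an antiderivative is F(t) = -t**6/2 - t**5 - 3*t**4/2 + 2*t**3 - 6*t.
Then F(3) - F(2) = (-693) - (-84) = -609.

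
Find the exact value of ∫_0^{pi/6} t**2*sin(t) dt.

Integrate by parts twice (u = t^2, dv = sin(t) dt).
An antiderivative is F(t) = -t**2*cos(t) + 2*t*sin(t) + 2*cos(t).
Then F(pi/6) - F(0) = (-sqrt(3)*pi**2/72 + pi/6 + sqrt(3)) - (2) = -2 - sqrt(3)*pi**2/72 + pi/6 + sqrt(3).

-2 - sqrt(3)*pi**2/72 + pi/6 + sqrt(3)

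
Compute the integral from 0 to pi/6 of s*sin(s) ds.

-sqrt(3)*pi/12 + 1/2

Integrate by parts once (u = s, dv = sin(s) ds).
An antiderivative is F(s) = -s*cos(s) + sin(s).
Then F(pi/6) - F(0) = (-sqrt(3)*pi/12 + 1/2) - (0) = -sqrt(3)*pi/12 + 1/2.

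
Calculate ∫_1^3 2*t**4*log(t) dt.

Integrate by parts once (u = ln t, dv = 2*t**4 dt).
An antiderivative is F(t) = 2*t**5*(5*log(t) - 1)/25.
Then F(3) - F(1) = (-486/25 + 486*log(3)/5) - (-2/25) = -484/25 + 486*log(3)/5.

-484/25 + 486*log(3)/5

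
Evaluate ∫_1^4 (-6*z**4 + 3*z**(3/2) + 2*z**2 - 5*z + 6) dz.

By the power rule, an antiderivative is F(z) = 6*z**(5/2)/5 - 6*z**5/5 + 2*z**3/3 - 5*z**2/2 + 6*z.
Then F(4) - F(1) = (-17456/15) - (25/6) = -11679/10.

-11679/10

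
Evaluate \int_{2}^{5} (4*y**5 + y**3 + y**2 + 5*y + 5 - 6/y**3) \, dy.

265803/25

By the power rule, an antiderivative is F(y) = 2*y**6/3 + y**4/4 + y**3/3 + 5*y**2/2 + 5*y + 3/y**2.
Then F(5) - F(2) = (3210661/300) - (841/12) = 265803/25.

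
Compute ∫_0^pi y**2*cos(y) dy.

Integrate by parts twice (u = y^2, dv = cos(y) dy).
An antiderivative is F(y) = y**2*sin(y) + 2*y*cos(y) - 2*sin(y).
Then F(pi) - F(0) = (-2*pi) - (0) = -2*pi.

-2*pi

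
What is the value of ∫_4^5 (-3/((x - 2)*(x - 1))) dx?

-6*log(3) + 9*log(2)

Factor the denominator: x**2 - 3*x + 2 = (x - 1)(x - 2).
Partial fractions: -3/((x - 2)*(x - 1)) = 3/(x - 1) - 3/(x - 2).
An antiderivative is F(x) = -3*log(x - 2) + 3*log(x - 1).
Then F(5) - F(4) = (log(64/27)) - (log(27/8)) = -6*log(3) + 9*log(2).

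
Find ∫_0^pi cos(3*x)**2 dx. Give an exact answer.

Use the identity cos^2(3*x) = (1 + cos(6*x))/2.
An antiderivative is F(x) = x/2 + sin(6*x)/12.
Then F(pi) - F(0) = (pi/2) - (0) = pi/2.

pi/2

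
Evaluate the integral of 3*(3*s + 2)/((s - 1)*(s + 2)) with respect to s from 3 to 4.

Factor the denominator: s**2 + s - 2 = (s + 2)(s - 1).
Partial fractions: 3*(3*s + 2)/((s - 1)*(s + 2)) = 4/(s + 2) + 5/(s - 1).
An antiderivative is F(s) = 5*log(s - 1) + 4*log(s + 2).
Then F(4) - F(3) = (4*log(2) + 9*log(3)) - (5*log(2) + 4*log(5)) = -4*log(5) - log(2) + 9*log(3).

-4*log(5) - log(2) + 9*log(3)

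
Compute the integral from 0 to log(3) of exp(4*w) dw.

Let u = exp(w), so du = exp(w) dw. When w = 0, u = 1; when w = log(3), u = 3.
The integral becomes ∫ u**3 du from 1 to 3, with antiderivative u**4/4.
Back in w: F(w) = exp(4*w)/4.
Then F(log(3)) - F(0) = (81/4) - (1/4) = 20.

20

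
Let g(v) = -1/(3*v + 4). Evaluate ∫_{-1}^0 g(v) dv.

An antiderivative is F(v) = -log(3*v + 4)/3.
Then F(0) - F(-1) = (-2*log(2)/3) - (0) = -2*log(2)/3.

-2*log(2)/3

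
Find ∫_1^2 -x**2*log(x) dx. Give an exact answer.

7/9 - 8*log(2)/3

Integrate by parts once (u = ln x, dv = -x**2 dx).
An antiderivative is F(x) = -x**3*(3*log(x) - 1)/9.
Then F(2) - F(1) = (8/9 - 8*log(2)/3) - (1/9) = 7/9 - 8*log(2)/3.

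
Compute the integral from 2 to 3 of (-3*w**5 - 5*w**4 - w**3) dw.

-2239/4

By the power rule, an antiderivative is F(w) = -w**6/2 - w**5 - w**4/4.
Then F(3) - F(2) = (-2511/4) - (-68) = -2239/4.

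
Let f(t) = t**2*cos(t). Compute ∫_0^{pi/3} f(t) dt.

-sqrt(3) + sqrt(3)*pi**2/18 + pi/3

Integrate by parts twice (u = t^2, dv = cos(t) dt).
An antiderivative is F(t) = t**2*sin(t) + 2*t*cos(t) - 2*sin(t).
Then F(pi/3) - F(0) = (-sqrt(3) + sqrt(3)*pi**2/18 + pi/3) - (0) = -sqrt(3) + sqrt(3)*pi**2/18 + pi/3.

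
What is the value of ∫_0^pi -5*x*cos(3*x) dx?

Integrate by parts once (u = x, dv = -5*cos(3*x) dx).
An antiderivative is F(x) = -5*x*sin(3*x)/3 - 5*cos(3*x)/9.
Then F(pi) - F(0) = (5/9) - (-5/9) = 10/9.

10/9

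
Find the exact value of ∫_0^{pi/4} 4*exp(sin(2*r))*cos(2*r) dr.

Let u = sin(2*r), so du = 2*cos(2*r) dr. When r = 0, u = 0; when r = pi/4, u = 1.
The integral becomes 2·∫ exp(u) du from 0 to 1, with antiderivative 2*exp(u).
Back in r: F(r) = 2*exp(sin(2*r)).
Then F(pi/4) - F(0) = (2*E) - (2) = -2 + 2*E.

-2 + 2*E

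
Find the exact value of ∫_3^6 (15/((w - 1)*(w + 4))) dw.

Factor the denominator: w**2 + 3*w - 4 = (w + 4)(w - 1).
Partial fractions: 15/((w - 1)*(w + 4)) = -3/(w + 4) + 3/(w - 1).
An antiderivative is F(w) = 3*log(w - 1) - 3*log(w + 4).
Then F(6) - F(3) = (-log(8)) - (-3*log(7) + 3*log(2)) = -6*log(2) + 3*log(7).

-6*log(2) + 3*log(7)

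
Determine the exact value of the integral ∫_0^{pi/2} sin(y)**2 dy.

Use the identity sin^2(y) = (1 - cos(2*y))/2.
An antiderivative is F(y) = y/2 - sin(2*y)/4.
Then F(pi/2) - F(0) = (pi/4) - (0) = pi/4.

pi/4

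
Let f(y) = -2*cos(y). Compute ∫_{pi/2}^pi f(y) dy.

2

An antiderivative is F(y) = -2*sin(y).
Then F(pi) - F(pi/2) = (0) - (-2) = 2.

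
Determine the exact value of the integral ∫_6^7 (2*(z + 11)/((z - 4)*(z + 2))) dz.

Factor the denominator: z**2 - 2*z - 8 = (z + 2)(z - 4).
Partial fractions: 2*(z + 11)/((z - 4)*(z + 2)) = -3/(z + 2) + 5/(z - 4).
An antiderivative is F(z) = 5*log(z - 4) - 3*log(z + 2).
Then F(7) - F(6) = (-log(3)) - (-log(16)) = log(16/3).

log(16/3)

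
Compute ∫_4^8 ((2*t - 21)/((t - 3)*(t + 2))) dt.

-5*log(3) + 2*log(5)

Factor the denominator: t**2 - t - 6 = (t + 2)(t - 3).
Partial fractions: (2*t - 21)/((t - 3)*(t + 2)) = 5/(t + 2) - 3/(t - 3).
An antiderivative is F(t) = -3*log(t - 3) + 5*log(t + 2).
Then F(8) - F(4) = (2*log(5) + 5*log(2)) - (5*log(2) + 5*log(3)) = -5*log(3) + 2*log(5).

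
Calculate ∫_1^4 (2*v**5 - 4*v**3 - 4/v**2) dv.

By the power rule, an antiderivative is F(v) = v**6/3 - v**4 + 4/v.
Then F(4) - F(1) = (3331/3) - (10/3) = 1107.

1107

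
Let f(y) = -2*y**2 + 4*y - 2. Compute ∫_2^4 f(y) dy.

By the power rule, an antiderivative is F(y) = -2*y**3/3 + 2*y**2 - 2*y.
Then F(4) - F(2) = (-56/3) - (-4/3) = -52/3.

-52/3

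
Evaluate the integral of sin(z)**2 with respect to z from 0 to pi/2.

pi/4

Use the identity sin^2(z) = (1 - cos(2*z))/2.
An antiderivative is F(z) = z/2 - sin(2*z)/4.
Then F(pi/2) - F(0) = (pi/4) - (0) = pi/4.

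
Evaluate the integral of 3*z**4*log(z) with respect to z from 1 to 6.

Integrate by parts once (u = ln z, dv = 3*z**4 dz).
An antiderivative is F(z) = 3*z**5*(5*log(z) - 1)/25.
Then F(6) - F(1) = (-23328/25 + 23328*log(6)/5) - (-3/25) = -933 + 23328*log(6)/5.

-933 + 23328*log(6)/5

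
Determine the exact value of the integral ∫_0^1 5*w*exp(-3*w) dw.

5/9 - 20*exp(-3)/9

Integrate by parts once (u = w, dv = 5*exp(-3*w) dw).
An antiderivative is F(w) = (-15*w - 5)*exp(-3*w)/9.
Then F(1) - F(0) = (-20*exp(-3)/9) - (-5/9) = 5/9 - 20*exp(-3)/9.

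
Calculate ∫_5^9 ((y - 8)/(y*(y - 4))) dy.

Factor the denominator: y**2 - 4*y = y(y - 4).
Partial fractions: (y - 8)/(y*(y - 4)) = 2/y - 1/(y - 4).
An antiderivative is F(y) = 2*log(y) - log(y - 4).
Then F(9) - F(5) = (log(81/5)) - (log(25)) = -3*log(5) + 4*log(3).

-3*log(5) + 4*log(3)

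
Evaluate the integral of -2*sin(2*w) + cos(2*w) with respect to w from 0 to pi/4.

-1/2

An antiderivative is F(w) = sin(2*w)/2 + cos(2*w).
Then F(pi/4) - F(0) = (1/2) - (1) = -1/2.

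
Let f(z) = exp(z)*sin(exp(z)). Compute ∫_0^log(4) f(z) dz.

cos(1) - cos(4)

Let u = exp(z), so du = exp(z) dz. When z = 0, u = 1; when z = log(4), u = 4.
The integral becomes ∫ sin(u) du from 1 to 4, with antiderivative -cos(u).
Back in z: F(z) = -cos(exp(z)).
Then F(log(4)) - F(0) = (-cos(4)) - (-cos(1)) = cos(1) - cos(4).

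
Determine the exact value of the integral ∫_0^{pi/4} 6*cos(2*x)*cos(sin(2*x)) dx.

Let u = sin(2*x), so du = 2*cos(2*x) dx. When x = 0, u = 0; when x = pi/4, u = 1.
The integral becomes 3·∫ cos(u) du from 0 to 1, with antiderivative 3*sin(u).
Back in x: F(x) = 3*sin(sin(2*x)).
Then F(pi/4) - F(0) = (3*sin(1)) - (0) = 3*sin(1).

3*sin(1)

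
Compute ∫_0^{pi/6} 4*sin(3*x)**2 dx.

pi/3

Use the identity sin^2(3*x) = (1 - cos(6*x))/2.
An antiderivative is F(x) = 2*x - sin(6*x)/3.
Then F(pi/6) - F(0) = (pi/3) - (0) = pi/3.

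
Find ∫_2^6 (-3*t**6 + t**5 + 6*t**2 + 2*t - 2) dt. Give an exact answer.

By the power rule, an antiderivative is F(t) = -3*t**7/7 + t**6/6 + 2*t**3 + t**2 - 2*t.
Then F(6) - F(2) = (-782184/7) - (-592/21) = -2345960/21.

-2345960/21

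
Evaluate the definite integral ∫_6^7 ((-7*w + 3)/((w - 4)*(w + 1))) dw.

Factor the denominator: w**2 - 3*w - 4 = (w + 1)(w - 4).
Partial fractions: (-7*w + 3)/((w - 4)*(w + 1)) = -2/(w + 1) - 5/(w - 4).
An antiderivative is F(w) = -5*log(w - 4) - 2*log(w + 1).
Then F(7) - F(6) = (-5*log(3) - 6*log(2)) - (-2*log(7) - 5*log(2)) = -5*log(3) - log(2) + 2*log(7).

-5*log(3) - log(2) + 2*log(7)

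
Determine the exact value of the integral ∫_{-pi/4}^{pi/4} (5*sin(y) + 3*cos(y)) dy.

An antiderivative is F(y) = 3*sin(y) - 5*cos(y).
Then F(pi/4) - F(-pi/4) = (-sqrt(2)) - (-4*sqrt(2)) = 3*sqrt(2).

3*sqrt(2)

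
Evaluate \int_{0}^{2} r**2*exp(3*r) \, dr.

Integrate by parts twice (u = r^2, dv = exp(3*r) dr).
An antiderivative is F(r) = (9*r**2 - 6*r + 2)*exp(3*r)/27.
Then F(2) - F(0) = (26*exp(6)/27) - (2/27) = -2/27 + 26*exp(6)/27.

-2/27 + 26*exp(6)/27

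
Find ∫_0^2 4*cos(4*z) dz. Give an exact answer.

sin(8)

Let u = 4*z, so du = 4 dz. When z = 0, u = 0; when z = 2, u = 8.
The integral becomes ∫ cos(u) du from 0 to 8, with antiderivative sin(u).
Back in z: F(z) = sin(4*z).
Then F(2) - F(0) = (sin(8)) - (0) = sin(8).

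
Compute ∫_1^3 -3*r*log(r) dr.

6 - 27*log(3)/2

Integrate by parts once (u = ln r, dv = -3*r dr).
An antiderivative is F(r) = -3*r**2*(2*log(r) - 1)/4.
Then F(3) - F(1) = (27/4 - 27*log(3)/2) - (3/4) = 6 - 27*log(3)/2.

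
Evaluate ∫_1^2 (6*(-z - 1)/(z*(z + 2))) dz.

-9*log(2) + 3*log(3)

Factor the denominator: z**2 + 2*z = (z + 2)z.
Partial fractions: 6*(-z - 1)/(z*(z + 2)) = -3/(z + 2) - 3/z.
An antiderivative is F(z) = -3*log(z) - 3*log(z + 2).
Then F(2) - F(1) = (-9*log(2)) - (-log(27)) = -9*log(2) + 3*log(3).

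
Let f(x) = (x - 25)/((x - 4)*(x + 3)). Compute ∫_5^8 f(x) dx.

-18*log(2) + 4*log(11)

Factor the denominator: x**2 - x - 12 = (x + 3)(x - 4).
Partial fractions: (x - 25)/((x - 4)*(x + 3)) = 4/(x + 3) - 3/(x - 4).
An antiderivative is F(x) = -3*log(x - 4) + 4*log(x + 3).
Then F(8) - F(5) = (-6*log(2) + 4*log(11)) - (12*log(2)) = -18*log(2) + 4*log(11).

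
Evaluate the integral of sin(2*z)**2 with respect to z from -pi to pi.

Use the identity sin^2(2*z) = (1 - cos(4*z))/2.
An antiderivative is F(z) = z/2 - sin(4*z)/8.
Then F(pi) - F(-pi) = (pi/2) - (-pi/2) = pi.

pi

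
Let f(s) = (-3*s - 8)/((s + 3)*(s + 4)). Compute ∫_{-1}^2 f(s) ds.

Factor the denominator: s**2 + 7*s + 12 = (s + 4)(s + 3).
Partial fractions: (-3*s - 8)/((s + 3)*(s + 4)) = -4/(s + 4) + 1/(s + 3).
An antiderivative is F(s) = log(s + 3) - 4*log(s + 4).
Then F(2) - F(-1) = (-4*log(3) - 4*log(2) + log(5)) - (log(2/81)) = log(5/32).

log(5/32)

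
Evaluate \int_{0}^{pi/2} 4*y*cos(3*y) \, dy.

-2*pi/3 - 4/9

Integrate by parts once (u = y, dv = 4*cos(3*y) dy).
An antiderivative is F(y) = 4*y*sin(3*y)/3 + 4*cos(3*y)/9.
Then F(pi/2) - F(0) = (-2*pi/3) - (4/9) = -2*pi/3 - 4/9.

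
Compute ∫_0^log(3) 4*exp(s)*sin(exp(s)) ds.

Let u = exp(s), so du = exp(s) ds. When s = 0, u = 1; when s = log(3), u = 3.
The integral becomes 4·∫ sin(u) du from 1 to 3, with antiderivative -4*cos(u).
Back in s: F(s) = -4*cos(exp(s)).
Then F(log(3)) - F(0) = (-4*cos(3)) - (-4*cos(1)) = 4*cos(1) - 4*cos(3).

4*cos(1) - 4*cos(3)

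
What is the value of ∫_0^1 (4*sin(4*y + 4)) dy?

Let u = 4*y + 4, so du = 4 dy. When y = 0, u = 4; when y = 1, u = 8.
The integral becomes ∫ sin(u) du from 4 to 8, with antiderivative -cos(u).
Back in y: F(y) = -cos(4*y + 4).
Then F(1) - F(0) = (-cos(8)) - (-cos(4)) = cos(4) - cos(8).

cos(4) - cos(8)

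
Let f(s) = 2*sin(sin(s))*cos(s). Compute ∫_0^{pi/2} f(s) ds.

2 - 2*cos(1)

Let u = sin(s), so du = cos(s) ds. When s = 0, u = 0; when s = pi/2, u = 1.
The integral becomes 2·∫ sin(u) du from 0 to 1, with antiderivative -2*cos(u).
Back in s: F(s) = -2*cos(sin(s)).
Then F(pi/2) - F(0) = (-2*cos(1)) - (-2) = 2 - 2*cos(1).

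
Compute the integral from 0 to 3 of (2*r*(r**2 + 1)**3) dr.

9999/4

Let u = r**2 + 1, so du = 2*r dr. When r = 0, u = 1; when r = 3, u = 10.
The integral becomes ∫ u**3 du from 1 to 10, with antiderivative u**4/4.
Back in r: F(r) = (r**2 + 1)**4/4.
Then F(3) - F(0) = (2500) - (1/4) = 9999/4.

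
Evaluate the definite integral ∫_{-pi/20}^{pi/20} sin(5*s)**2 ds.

-1/10 + pi/20

Use the identity sin^2(5*s) = (1 - cos(10*s))/2.
An antiderivative is F(s) = s/2 - sin(10*s)/20.
Then F(pi/20) - F(-pi/20) = (-1/20 + pi/40) - (1/20 - pi/40) = -1/10 + pi/20.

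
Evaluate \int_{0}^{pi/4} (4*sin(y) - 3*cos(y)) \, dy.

An antiderivative is F(y) = -3*sin(y) - 4*cos(y).
Then F(pi/4) - F(0) = (-7*sqrt(2)/2) - (-4) = 4 - 7*sqrt(2)/2.

4 - 7*sqrt(2)/2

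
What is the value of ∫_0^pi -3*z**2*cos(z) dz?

Integrate by parts twice (u = z^2, dv = -3*cos(z) dz).
An antiderivative is F(z) = -3*z**2*sin(z) - 6*z*cos(z) + 6*sin(z).
Then F(pi) - F(0) = (6*pi) - (0) = 6*pi.

6*pi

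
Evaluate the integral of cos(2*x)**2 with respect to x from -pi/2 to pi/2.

Use the identity cos^2(2*x) = (1 + cos(4*x))/2.
An antiderivative is F(x) = x/2 + sin(4*x)/8.
Then F(pi/2) - F(-pi/2) = (pi/4) - (-pi/4) = pi/2.

pi/2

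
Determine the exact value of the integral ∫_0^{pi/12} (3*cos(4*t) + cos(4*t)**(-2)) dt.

5*sqrt(3)/8

An antiderivative is F(t) = 3*sin(4*t)/4 + tan(4*t)/4.
Then F(pi/12) - F(0) = (5*sqrt(3)/8) - (0) = 5*sqrt(3)/8.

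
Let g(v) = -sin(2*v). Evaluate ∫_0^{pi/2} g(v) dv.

An antiderivative is F(v) = cos(2*v)/2.
Then F(pi/2) - F(0) = (-1/2) - (1/2) = -1.

-1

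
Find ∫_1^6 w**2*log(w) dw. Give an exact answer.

-215/9 + 72*log(2) + 72*log(3)

Integrate by parts once (u = ln w, dv = w**2 dw).
An antiderivative is F(w) = w**3*(3*log(w) - 1)/9.
Then F(6) - F(1) = (-24 + 72*log(2) + 72*log(3)) - (-1/9) = -215/9 + 72*log(2) + 72*log(3).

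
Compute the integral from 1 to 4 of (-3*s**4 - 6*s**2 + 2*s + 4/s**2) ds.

-3609/5

By the power rule, an antiderivative is F(s) = -3*s**5/5 - 2*s**3 + s**2 - 4/s.
Then F(4) - F(1) = (-3637/5) - (-28/5) = -3609/5.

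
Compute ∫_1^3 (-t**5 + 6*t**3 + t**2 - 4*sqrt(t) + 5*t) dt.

30 - 8*sqrt(3)

By the power rule, an antiderivative is F(t) = -t**6/6 + 3*t**4/2 - 8*t**(3/2)/3 + t**3/3 + 5*t**2/2.
Then F(3) - F(1) = (63/2 - 8*sqrt(3)) - (3/2) = 30 - 8*sqrt(3).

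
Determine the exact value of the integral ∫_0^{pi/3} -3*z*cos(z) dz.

-sqrt(3)*pi/2 + 3/2

Integrate by parts once (u = z, dv = -3*cos(z) dz).
An antiderivative is F(z) = -3*z*sin(z) - 3*cos(z).
Then F(pi/3) - F(0) = (-sqrt(3)*pi/2 - 3/2) - (-3) = -sqrt(3)*pi/2 + 3/2.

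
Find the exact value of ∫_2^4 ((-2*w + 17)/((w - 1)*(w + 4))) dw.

Factor the denominator: w**2 + 3*w - 4 = (w + 4)(w - 1).
Partial fractions: (-2*w + 17)/((w - 1)*(w + 4)) = -5/(w + 4) + 3/(w - 1).
An antiderivative is F(w) = 3*log(w - 1) - 5*log(w + 4).
Then F(4) - F(2) = (-15*log(2) + 3*log(3)) - (-5*log(3) - 5*log(2)) = -10*log(2) + 8*log(3).

-10*log(2) + 8*log(3)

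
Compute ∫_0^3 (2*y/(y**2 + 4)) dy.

log(13/4)

Let u = y**2 + 4, so du = 2*y dy. When y = 0, u = 4; when y = 3, u = 13.
The integral becomes ∫ 1/u du from 4 to 13, with antiderivative log(u).
Back in y: F(y) = log(y**2 + 4).
Then F(3) - F(0) = (log(13)) - (log(4)) = log(13/4).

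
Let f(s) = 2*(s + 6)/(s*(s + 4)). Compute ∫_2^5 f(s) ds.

-2*log(2) - log(3) + 3*log(5)

Factor the denominator: s**2 + 4*s = (s + 4)s.
Partial fractions: 2*(s + 6)/(s*(s + 4)) = -1/(s + 4) + 3/s.
An antiderivative is F(s) = 3*log(s) - log(s + 4).
Then F(5) - F(2) = (-2*log(3) + 3*log(5)) - (log(4/3)) = -2*log(2) - log(3) + 3*log(5).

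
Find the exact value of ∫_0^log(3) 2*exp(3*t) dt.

Let u = exp(t), so du = exp(t) dt. When t = 0, u = 1; when t = log(3), u = 3.
The integral becomes 2·∫ u**2 du from 1 to 3, with antiderivative 2*u**3/3.
Back in t: F(t) = 2*exp(3*t)/3.
Then F(log(3)) - F(0) = (18) - (2/3) = 52/3.

52/3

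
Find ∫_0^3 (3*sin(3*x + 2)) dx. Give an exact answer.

Let u = 3*x + 2, so du = 3 dx. When x = 0, u = 2; when x = 3, u = 11.
The integral becomes ∫ sin(u) du from 2 to 11, with antiderivative -cos(u).
Back in x: F(x) = -cos(3*x + 2).
Then F(3) - F(0) = (-cos(11)) - (-cos(2)) = cos(2) - cos(11).

cos(2) - cos(11)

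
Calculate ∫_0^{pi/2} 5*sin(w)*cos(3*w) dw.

-5/2

Use the identity sin(w)cos(3*w) = [sin(4*w) + sin(-2*w)]/2.
An antiderivative is F(w) = 5*cos(2*w)/4 - 5*cos(4*w)/8.
Then F(pi/2) - F(0) = (-15/8) - (5/8) = -5/2.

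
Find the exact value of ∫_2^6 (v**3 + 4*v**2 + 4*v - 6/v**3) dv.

By the power rule, an antiderivative is F(v) = v**4/4 + 4*v**3/3 + 2*v**2 + 3/v**2.
Then F(6) - F(2) = (8209/12) - (281/12) = 1982/3.

1982/3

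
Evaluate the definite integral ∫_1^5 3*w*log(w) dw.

Integrate by parts once (u = ln w, dv = 3*w dw).
An antiderivative is F(w) = 3*w**2*(2*log(w) - 1)/4.
Then F(5) - F(1) = (-75/4 + 75*log(5)/2) - (-3/4) = -18 + 75*log(5)/2.

-18 + 75*log(5)/2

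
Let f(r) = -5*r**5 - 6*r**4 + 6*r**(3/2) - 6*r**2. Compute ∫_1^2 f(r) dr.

By the power rule, an antiderivative is F(r) = -5*r**6/6 + 12*r**(5/2)/5 - 6*r**5/5 - 2*r**3.
Then F(2) - F(1) = (-1616/15 + 48*sqrt(2)/5) - (-49/30) = -1061/10 + 48*sqrt(2)/5.

-1061/10 + 48*sqrt(2)/5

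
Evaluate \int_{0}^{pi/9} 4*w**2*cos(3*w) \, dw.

Integrate by parts twice (u = w^2, dv = 4*cos(3*w) dw).
An antiderivative is F(w) = 4*w**2*sin(3*w)/3 + 8*w*cos(3*w)/9 - 8*sin(3*w)/27.
Then F(pi/9) - F(0) = (-4*sqrt(3)/27 + 2*sqrt(3)*pi**2/243 + 4*pi/81) - (0) = -4*sqrt(3)/27 + 2*sqrt(3)*pi**2/243 + 4*pi/81.

-4*sqrt(3)/27 + 2*sqrt(3)*pi**2/243 + 4*pi/81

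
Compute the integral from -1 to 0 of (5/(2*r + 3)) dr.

An antiderivative is F(r) = 5*log(2*r + 3)/2.
Then F(0) - F(-1) = (5*log(3)/2) - (0) = 5*log(3)/2.

5*log(3)/2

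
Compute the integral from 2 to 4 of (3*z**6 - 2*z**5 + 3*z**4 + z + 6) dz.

By the power rule, an antiderivative is F(z) = 3*z**7/7 - z**6/3 + 3*z**5/5 + z**2/2 + 6*z.
Then F(4) - F(2) = (661792/105) - (7006/105) = 218262/35.

218262/35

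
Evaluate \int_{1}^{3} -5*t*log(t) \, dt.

10 - 45*log(3)/2

Integrate by parts once (u = ln t, dv = -5*t dt).
An antiderivative is F(t) = -5*t**2*(2*log(t) - 1)/4.
Then F(3) - F(1) = (45/4 - 45*log(3)/2) - (5/4) = 10 - 45*log(3)/2.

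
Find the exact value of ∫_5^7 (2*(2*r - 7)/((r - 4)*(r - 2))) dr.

-2*log(3) + 3*log(5)

Factor the denominator: r**2 - 6*r + 8 = (r - 2)(r - 4).
Partial fractions: 2*(2*r - 7)/((r - 4)*(r - 2)) = 3/(r - 2) + 1/(r - 4).
An antiderivative is F(r) = log(r - 4) + 3*log(r - 2).
Then F(7) - F(5) = (log(3) + 3*log(5)) - (log(27)) = -2*log(3) + 3*log(5).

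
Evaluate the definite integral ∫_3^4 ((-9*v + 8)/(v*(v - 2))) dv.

Factor the denominator: v**2 - 2*v = v(v - 2).
Partial fractions: (-9*v + 8)/(v*(v - 2)) = -4/v - 5/(v - 2).
An antiderivative is F(v) = -4*log(v) - 5*log(v - 2).
Then F(4) - F(3) = (-13*log(2)) - (-log(81)) = -13*log(2) + 4*log(3).

-13*log(2) + 4*log(3)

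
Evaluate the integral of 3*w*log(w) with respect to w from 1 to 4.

-45/4 + 48*log(2)

Integrate by parts once (u = ln w, dv = 3*w dw).
An antiderivative is F(w) = 3*w**2*(2*log(w) - 1)/4.
Then F(4) - F(1) = (-12 + 48*log(2)) - (-3/4) = -45/4 + 48*log(2).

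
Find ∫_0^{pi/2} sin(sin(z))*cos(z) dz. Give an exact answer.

1 - cos(1)

Let u = sin(z), so du = cos(z) dz. When z = 0, u = 0; when z = pi/2, u = 1.
The integral becomes ∫ sin(u) du from 0 to 1, with antiderivative -cos(u).
Back in z: F(z) = -cos(sin(z)).
Then F(pi/2) - F(0) = (-cos(1)) - (-1) = 1 - cos(1).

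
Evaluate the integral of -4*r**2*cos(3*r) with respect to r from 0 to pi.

8*pi/9

Integrate by parts twice (u = r^2, dv = -4*cos(3*r) dr).
An antiderivative is F(r) = -4*r**2*sin(3*r)/3 - 8*r*cos(3*r)/9 + 8*sin(3*r)/27.
Then F(pi) - F(0) = (8*pi/9) - (0) = 8*pi/9.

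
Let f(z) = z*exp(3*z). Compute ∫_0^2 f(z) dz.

1/9 + 5*exp(6)/9

Integrate by parts once (u = z, dv = exp(3*z) dz).
An antiderivative is F(z) = (3*z - 1)*exp(3*z)/9.
Then F(2) - F(0) = (5*exp(6)/9) - (-1/9) = 1/9 + 5*exp(6)/9.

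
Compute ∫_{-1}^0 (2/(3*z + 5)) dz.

An antiderivative is F(z) = 2*log(3*z + 5)/3.
Then F(0) - F(-1) = (2*log(5)/3) - (2*log(2)/3) = -2*log(2)/3 + 2*log(5)/3.

-2*log(2)/3 + 2*log(5)/3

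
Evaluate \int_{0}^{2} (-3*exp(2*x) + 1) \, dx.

An antiderivative is F(x) = -3*exp(2*x)/2 + x.
Then F(2) - F(0) = (2 - 3*exp(4)/2) - (-3/2) = 7/2 - 3*exp(4)/2.

7/2 - 3*exp(4)/2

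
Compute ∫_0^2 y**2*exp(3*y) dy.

-2/27 + 26*exp(6)/27

Integrate by parts twice (u = y^2, dv = exp(3*y) dy).
An antiderivative is F(y) = (9*y**2 - 6*y + 2)*exp(3*y)/27.
Then F(2) - F(0) = (26*exp(6)/27) - (2/27) = -2/27 + 26*exp(6)/27.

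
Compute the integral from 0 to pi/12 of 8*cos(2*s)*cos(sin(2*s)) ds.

Let u = sin(2*s), so du = 2*cos(2*s) ds. When s = 0, u = 0; when s = pi/12, u = 1/2.
The integral becomes 4·∫ cos(u) du from 0 to 1/2, with antiderivative 4*sin(u).
Back in s: F(s) = 4*sin(sin(2*s)).
Then F(pi/12) - F(0) = (4*sin(1/2)) - (0) = 4*sin(1/2).

4*sin(1/2)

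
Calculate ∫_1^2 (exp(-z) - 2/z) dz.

-2*log(2) - exp(-2) + exp(-1)

An antiderivative is F(z) = -2*log(z) - exp(-z).
Then F(2) - F(1) = (-2*log(2) - exp(-2)) - (-exp(-1)) = -2*log(2) - exp(-2) + exp(-1).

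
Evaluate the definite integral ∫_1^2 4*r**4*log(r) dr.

Integrate by parts once (u = ln r, dv = 4*r**4 dr).
An antiderivative is F(r) = 4*r**5*(5*log(r) - 1)/25.
Then F(2) - F(1) = (-128/25 + 128*log(2)/5) - (-4/25) = -124/25 + 128*log(2)/5.

-124/25 + 128*log(2)/5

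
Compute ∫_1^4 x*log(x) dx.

Integrate by parts once (u = ln x, dv = x dx).
An antiderivative is F(x) = x**2*(2*log(x) - 1)/4.
Then F(4) - F(1) = (-4 + 16*log(2)) - (-1/4) = -15/4 + 16*log(2).

-15/4 + 16*log(2)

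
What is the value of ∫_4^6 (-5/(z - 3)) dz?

-5*log(3)

An antiderivative is F(z) = -5*log(z - 3).
Then F(6) - F(4) = (-5*log(3)) - (0) = -5*log(3).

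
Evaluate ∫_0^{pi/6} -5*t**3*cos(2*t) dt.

Integrate by parts 3 times (u = t^3, dv = -5*cos(2*t) dt).
An antiderivative is F(t) = -5*t**3*sin(2*t)/2 - 15*t**2*cos(2*t)/4 + 15*t*sin(2*t)/4 + 15*cos(2*t)/8.
Then F(pi/6) - F(0) = (-5*pi**2/96 - 5*sqrt(3)*pi**3/864 + 15/16 + 5*sqrt(3)*pi/16) - (15/8) = -15/16 - 5*pi**2/96 - 5*sqrt(3)*pi**3/864 + 5*sqrt(3)*pi/16.

-15/16 - 5*pi**2/96 - 5*sqrt(3)*pi**3/864 + 5*sqrt(3)*pi/16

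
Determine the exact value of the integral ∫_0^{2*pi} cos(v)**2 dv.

pi

Use the identity cos^2(v) = (1 + cos(2*v))/2.
An antiderivative is F(v) = v/2 + sin(2*v)/4.
Then F(2*pi) - F(0) = (pi) - (0) = pi.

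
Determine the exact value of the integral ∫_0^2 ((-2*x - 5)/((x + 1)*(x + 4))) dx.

log(2/9)

Factor the denominator: x**2 + 5*x + 4 = (x + 4)(x + 1).
Partial fractions: (-2*x - 5)/((x + 1)*(x + 4)) = -1/(x + 4) - 1/(x + 1).
An antiderivative is F(x) = -log(x + 1) - log(x + 4).
Then F(2) - F(0) = (-log(18)) - (-log(4)) = log(2/9).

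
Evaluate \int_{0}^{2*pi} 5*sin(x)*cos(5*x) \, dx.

Use the identity sin(x)cos(5*x) = [sin(6*x) + sin(-4*x)]/2.
An antiderivative is F(x) = 5*cos(4*x)/8 - 5*cos(6*x)/12.
Then F(2*pi) - F(0) = (5/24) - (5/24) = 0.

0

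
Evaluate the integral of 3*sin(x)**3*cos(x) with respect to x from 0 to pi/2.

Let u = sin(x), so du = cos(x) dx. When x = 0, u = 0; when x = pi/2, u = 1.
The integral becomes 3·∫ u**3 du from 0 to 1, with antiderivative 3*u**4/4.
Back in x: F(x) = 3*sin(x)**4/4.
Then F(pi/2) - F(0) = (3/4) - (0) = 3/4.

3/4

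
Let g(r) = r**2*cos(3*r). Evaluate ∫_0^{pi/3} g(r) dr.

-2*pi/27

Integrate by parts twice (u = r^2, dv = cos(3*r) dr).
An antiderivative is F(r) = r**2*sin(3*r)/3 + 2*r*cos(3*r)/9 - 2*sin(3*r)/27.
Then F(pi/3) - F(0) = (-2*pi/27) - (0) = -2*pi/27.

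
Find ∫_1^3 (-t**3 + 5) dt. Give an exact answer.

By the power rule, an antiderivative is F(t) = -t**4/4 + 5*t.
Then F(3) - F(1) = (-21/4) - (19/4) = -10.

-10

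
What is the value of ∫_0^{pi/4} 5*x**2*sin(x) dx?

Integrate by parts twice (u = x^2, dv = 5*sin(x) dx).
An antiderivative is F(x) = -5*x**2*cos(x) + 10*x*sin(x) + 10*cos(x).
Then F(pi/4) - F(0) = (5*sqrt(2)*(-pi**2 + 8*pi + 32)/32) - (10) = -10 - 5*sqrt(2)*pi**2/32 + 5*sqrt(2)*pi/4 + 5*sqrt(2).

-10 - 5*sqrt(2)*pi**2/32 + 5*sqrt(2)*pi/4 + 5*sqrt(2)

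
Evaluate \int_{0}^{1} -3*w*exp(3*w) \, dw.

Integrate by parts once (u = w, dv = -3*exp(3*w) dw).
An antiderivative is F(w) = (-3*w + 1)*exp(3*w)/3.
Then F(1) - F(0) = (-2*exp(3)/3) - (1/3) = -2*exp(3)/3 - 1/3.

-2*exp(3)/3 - 1/3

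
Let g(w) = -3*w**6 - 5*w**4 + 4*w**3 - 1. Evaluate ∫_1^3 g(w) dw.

By the power rule, an antiderivative is F(w) = -3*w**7/7 - w**5 + w**4 - w.
Then F(3) - F(1) = (-7716/7) - (-10/7) = -7706/7.

-7706/7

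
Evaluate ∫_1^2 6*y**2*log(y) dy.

-14/3 + 16*log(2)

Integrate by parts once (u = ln y, dv = 6*y**2 dy).
An antiderivative is F(y) = 2*y**3*(3*log(y) - 1)/3.
Then F(2) - F(1) = (-16/3 + 16*log(2)) - (-2/3) = -14/3 + 16*log(2).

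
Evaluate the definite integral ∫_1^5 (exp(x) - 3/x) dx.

-3*log(5) - exp(1) + exp(5)

An antiderivative is F(x) = exp(x) - 3*log(x).
Then F(5) - F(1) = (-3*log(5) + exp(5)) - (exp(1)) = -3*log(5) - exp(1) + exp(5).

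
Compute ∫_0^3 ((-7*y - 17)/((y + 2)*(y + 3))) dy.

Factor the denominator: y**2 + 5*y + 6 = (y + 3)(y + 2).
Partial fractions: (-7*y - 17)/((y + 2)*(y + 3)) = -4/(y + 3) - 3/(y + 2).
An antiderivative is F(y) = -3*log(y + 2) - 4*log(y + 3).
Then F(3) - F(0) = (-3*log(5) - 4*log(3) - 4*log(2)) - (-4*log(3) - 3*log(2)) = -3*log(5) - log(2).

-3*log(5) - log(2)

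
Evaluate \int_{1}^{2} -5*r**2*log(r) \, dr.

35/9 - 40*log(2)/3

Integrate by parts once (u = ln r, dv = -5*r**2 dr).
An antiderivative is F(r) = -5*r**3*(3*log(r) - 1)/9.
Then F(2) - F(1) = (40/9 - 40*log(2)/3) - (5/9) = 35/9 - 40*log(2)/3.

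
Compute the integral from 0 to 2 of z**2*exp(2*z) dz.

-1/4 + 5*exp(4)/4

Integrate by parts twice (u = z^2, dv = exp(2*z) dz).
An antiderivative is F(z) = (2*z**2 - 2*z + 1)*exp(2*z)/4.
Then F(2) - F(0) = (5*exp(4)/4) - (1/4) = -1/4 + 5*exp(4)/4.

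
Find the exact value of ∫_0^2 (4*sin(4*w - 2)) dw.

-cos(6) + cos(2)

Let u = 4*w - 2, so du = 4 dw. When w = 0, u = -2; when w = 2, u = 6.
The integral becomes ∫ sin(u) du from -2 to 6, with antiderivative -cos(u).
Back in w: F(w) = -cos(4*w - 2).
Then F(2) - F(0) = (-cos(6)) - (-cos(2)) = -cos(6) + cos(2).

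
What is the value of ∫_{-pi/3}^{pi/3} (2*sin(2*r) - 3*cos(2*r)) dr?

An antiderivative is F(r) = -3*sin(2*r)/2 - cos(2*r).
Then F(pi/3) - F(-pi/3) = (1/2 - 3*sqrt(3)/4) - (1/2 + 3*sqrt(3)/4) = -3*sqrt(3)/2.

-3*sqrt(3)/2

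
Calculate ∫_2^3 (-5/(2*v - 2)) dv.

-5*log(2)/2

An antiderivative is F(v) = -5*log(2*v - 2)/2.
Then F(3) - F(2) = (-log(32)) - (-5*log(2)/2) = -5*log(2)/2.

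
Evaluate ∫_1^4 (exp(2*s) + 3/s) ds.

-exp(2)/2 + log(64) + exp(8)/2

An antiderivative is F(s) = exp(2*s)/2 + 3*log(s).
Then F(4) - F(1) = (log(64) + exp(8)/2) - (exp(2)/2) = -exp(2)/2 + log(64) + exp(8)/2.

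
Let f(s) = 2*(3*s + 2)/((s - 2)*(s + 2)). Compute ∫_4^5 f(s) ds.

Factor the denominator: s**2 - 4 = (s + 2)(s - 2).
Partial fractions: 2*(3*s + 2)/((s - 2)*(s + 2)) = 2/(s + 2) + 4/(s - 2).
An antiderivative is F(s) = 4*log(s - 2) + 2*log(s + 2).
Then F(5) - F(4) = (2*log(7) + 4*log(3)) - (2*log(3) + 6*log(2)) = -6*log(2) + 2*log(3) + 2*log(7).

-6*log(2) + 2*log(3) + 2*log(7)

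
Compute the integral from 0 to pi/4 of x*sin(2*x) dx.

1/4

Integrate by parts once (u = x, dv = sin(2*x) dx).
An antiderivative is F(x) = -x*cos(2*x)/2 + sin(2*x)/4.
Then F(pi/4) - F(0) = (1/4) - (0) = 1/4.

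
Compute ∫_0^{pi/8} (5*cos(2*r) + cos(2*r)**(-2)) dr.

1/2 + 5*sqrt(2)/4

An antiderivative is F(r) = 5*sin(2*r)/2 + tan(2*r)/2.
Then F(pi/8) - F(0) = (1/2 + 5*sqrt(2)/4) - (0) = 1/2 + 5*sqrt(2)/4.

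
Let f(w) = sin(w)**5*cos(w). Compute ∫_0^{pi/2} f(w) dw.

Let u = sin(w), so du = cos(w) dw. When w = 0, u = 0; when w = pi/2, u = 1.
The integral becomes ∫ u**5 du from 0 to 1, with antiderivative u**6/6.
Back in w: F(w) = sin(w)**6/6.
Then F(pi/2) - F(0) = (1/6) - (0) = 1/6.

1/6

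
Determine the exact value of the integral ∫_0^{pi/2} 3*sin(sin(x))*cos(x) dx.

3 - 3*cos(1)

Let u = sin(x), so du = cos(x) dx. When x = 0, u = 0; when x = pi/2, u = 1.
The integral becomes 3·∫ sin(u) du from 0 to 1, with antiderivative -3*cos(u).
Back in x: F(x) = -3*cos(sin(x)).
Then F(pi/2) - F(0) = (-3*cos(1)) - (-3) = 3 - 3*cos(1).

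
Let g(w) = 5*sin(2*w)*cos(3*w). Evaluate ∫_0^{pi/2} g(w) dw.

Use the identity sin(2*w)cos(3*w) = [sin(5*w) + sin(-w)]/2.
An antiderivative is F(w) = 5*cos(w)/2 - cos(5*w)/2.
Then F(pi/2) - F(0) = (0) - (2) = -2.

-2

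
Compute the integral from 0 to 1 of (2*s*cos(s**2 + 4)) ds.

sin(5) - sin(4)

Let u = s**2 + 4, so du = 2*s ds. When s = 0, u = 4; when s = 1, u = 5.
The integral becomes ∫ cos(u) du from 4 to 5, with antiderivative sin(u).
Back in s: F(s) = sin(s**2 + 4).
Then F(1) - F(0) = (sin(5)) - (sin(4)) = sin(5) - sin(4).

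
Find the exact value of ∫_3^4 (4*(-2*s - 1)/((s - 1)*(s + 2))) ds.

Factor the denominator: s**2 + s - 2 = (s + 2)(s - 1).
Partial fractions: 4*(-2*s - 1)/((s - 1)*(s + 2)) = -4/(s + 2) - 4/(s - 1).
An antiderivative is F(s) = -4*log(s - 1) - 4*log(s + 2).
Then F(4) - F(3) = (-8*log(3) - 4*log(2)) - (-4*log(5) - 4*log(2)) = -8*log(3) + 4*log(5).

-8*log(3) + 4*log(5)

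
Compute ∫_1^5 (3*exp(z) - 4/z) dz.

-3*exp(1) - 4*log(5) + 3*exp(5)

An antiderivative is F(z) = 3*exp(z) - 4*log(z).
Then F(5) - F(1) = (-4*log(5) + 3*exp(5)) - (3*exp(1)) = -3*exp(1) - 4*log(5) + 3*exp(5).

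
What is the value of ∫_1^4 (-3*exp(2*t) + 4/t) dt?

An antiderivative is F(t) = -3*exp(2*t)/2 + 4*log(t).
Then F(4) - F(1) = (-3*exp(8)/2 + 8*log(2)) - (-3*exp(2)/2) = -3*exp(8)/2 + 8*log(2) + 3*exp(2)/2.

-3*exp(8)/2 + 8*log(2) + 3*exp(2)/2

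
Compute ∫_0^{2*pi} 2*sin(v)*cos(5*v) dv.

0

Use the identity sin(v)cos(5*v) = [sin(6*v) + sin(-4*v)]/2.
An antiderivative is F(v) = cos(4*v)/4 - cos(6*v)/6.
Then F(2*pi) - F(0) = (1/12) - (1/12) = 0.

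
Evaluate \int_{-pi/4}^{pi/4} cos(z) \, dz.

sqrt(2)

An antiderivative is F(z) = sin(z).
Then F(pi/4) - F(-pi/4) = (sqrt(2)/2) - (-sqrt(2)/2) = sqrt(2).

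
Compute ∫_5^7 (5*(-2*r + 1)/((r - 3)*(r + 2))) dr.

Factor the denominator: r**2 - r - 6 = (r + 2)(r - 3).
Partial fractions: 5*(-2*r + 1)/((r - 3)*(r + 2)) = -5/(r + 2) - 5/(r - 3).
An antiderivative is F(r) = -5*log(r - 3) - 5*log(r + 2).
Then F(7) - F(5) = (-10*log(3) - 10*log(2)) - (-5*log(7) - 5*log(2)) = -10*log(3) - 5*log(2) + 5*log(7).

-10*log(3) - 5*log(2) + 5*log(7)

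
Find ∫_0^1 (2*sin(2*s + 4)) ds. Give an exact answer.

-cos(6) + cos(4)

Let u = 2*s + 4, so du = 2 ds. When s = 0, u = 4; when s = 1, u = 6.
The integral becomes ∫ sin(u) du from 4 to 6, with antiderivative -cos(u).
Back in s: F(s) = -cos(2*s + 4).
Then F(1) - F(0) = (-cos(6)) - (-cos(4)) = -cos(6) + cos(4).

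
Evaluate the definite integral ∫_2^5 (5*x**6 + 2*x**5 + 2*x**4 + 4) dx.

2175192/35

By the power rule, an antiderivative is F(x) = 5*x**7/7 + x**6/3 + 2*x**5/5 + 4*x.
Then F(5) - F(2) = (1307920/21) - (14024/105) = 2175192/35.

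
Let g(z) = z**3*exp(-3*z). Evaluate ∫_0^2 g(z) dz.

Integrate by parts 3 times (u = z^3, dv = exp(-3*z) dz).
An antiderivative is F(z) = (-9*z**3 - 9*z**2 - 6*z - 2)*exp(-3*z)/27.
Then F(2) - F(0) = (-122*exp(-6)/27) - (-2/27) = 2/27 - 122*exp(-6)/27.

2/27 - 122*exp(-6)/27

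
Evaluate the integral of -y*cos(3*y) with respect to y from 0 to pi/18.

Integrate by parts once (u = y, dv = -cos(3*y) dy).
An antiderivative is F(y) = -y*sin(3*y)/3 - cos(3*y)/9.
Then F(pi/18) - F(0) = (-sqrt(3)/18 - pi/108) - (-1/9) = -sqrt(3)/18 - pi/108 + 1/9.

-sqrt(3)/18 - pi/108 + 1/9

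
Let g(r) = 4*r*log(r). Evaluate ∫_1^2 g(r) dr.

-3 + 8*log(2)

Integrate by parts once (u = ln r, dv = 4*r dr).
An antiderivative is F(r) = r**2*(2*log(r) - 1).
Then F(2) - F(1) = (-4 + 8*log(2)) - (-1) = -3 + 8*log(2).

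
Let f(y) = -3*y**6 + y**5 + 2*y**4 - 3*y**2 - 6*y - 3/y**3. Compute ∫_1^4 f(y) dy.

By the power rule, an antiderivative is F(y) = -3*y**7/7 + y**6/6 + 2*y**5/5 - y**3 - 3*y**2 + 3/(2*y**2).
Then F(4) - F(1) = (-20298949/3360) - (-248/105) = -6763671/1120.

-6763671/1120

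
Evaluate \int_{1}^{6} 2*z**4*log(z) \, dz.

Integrate by parts once (u = ln z, dv = 2*z**4 dz).
An antiderivative is F(z) = 2*z**5*(5*log(z) - 1)/25.
Then F(6) - F(1) = (-15552/25 + 15552*log(6)/5) - (-2/25) = -622 + 15552*log(6)/5.

-622 + 15552*log(6)/5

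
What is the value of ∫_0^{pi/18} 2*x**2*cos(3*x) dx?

Integrate by parts twice (u = x^2, dv = 2*cos(3*x) dx).
An antiderivative is F(x) = 2*x**2*sin(3*x)/3 + 4*x*cos(3*x)/9 - 4*sin(3*x)/27.
Then F(pi/18) - F(0) = (-2/27 + pi**2/972 + sqrt(3)*pi/81) - (0) = -2/27 + pi**2/972 + sqrt(3)*pi/81.

-2/27 + pi**2/972 + sqrt(3)*pi/81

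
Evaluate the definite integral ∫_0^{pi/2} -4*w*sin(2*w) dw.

-pi

Integrate by parts once (u = w, dv = -4*sin(2*w) dw).
An antiderivative is F(w) = 2*w*cos(2*w) - sin(2*w).
Then F(pi/2) - F(0) = (-pi) - (0) = -pi.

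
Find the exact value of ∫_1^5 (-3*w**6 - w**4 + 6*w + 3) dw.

-1190788/35

By the power rule, an antiderivative is F(w) = -3*w**7/7 - w**5/5 + 3*w**2 + 3*w.
Then F(5) - F(1) = (-238120/7) - (188/35) = -1190788/35.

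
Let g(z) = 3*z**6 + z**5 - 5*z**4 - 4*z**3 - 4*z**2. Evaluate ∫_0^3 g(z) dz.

By the power rule, an antiderivative is F(z) = 3*z**7/7 + z**6/6 - z**5 - z**4 - 4*z**3/3.
Then F(3) - F(0) = (9783/14) - (0) = 9783/14.

9783/14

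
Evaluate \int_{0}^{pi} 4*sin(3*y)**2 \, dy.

Use the identity sin^2(3*y) = (1 - cos(6*y))/2.
An antiderivative is F(y) = 2*y - sin(6*y)/3.
Then F(pi) - F(0) = (2*pi) - (0) = 2*pi.

2*pi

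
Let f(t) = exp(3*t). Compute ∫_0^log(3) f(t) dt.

Let u = exp(t), so du = exp(t) dt. When t = 0, u = 1; when t = log(3), u = 3.
The integral becomes ∫ u**2 du from 1 to 3, with antiderivative u**3/3.
Back in t: F(t) = exp(3*t)/3.
Then F(log(3)) - F(0) = (9) - (1/3) = 26/3.

26/3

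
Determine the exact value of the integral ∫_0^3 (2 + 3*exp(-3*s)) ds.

An antiderivative is F(s) = 2*s - exp(-3*s).
Then F(3) - F(0) = (6 - exp(-9)) - (-1) = 7 - exp(-9).

7 - exp(-9)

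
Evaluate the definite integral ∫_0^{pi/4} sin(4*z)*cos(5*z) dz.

Use the identity sin(4*z)cos(5*z) = [sin(9*z) + sin(-z)]/2.
An antiderivative is F(z) = cos(z)/2 - cos(9*z)/18.
Then F(pi/4) - F(0) = (2*sqrt(2)/9) - (4/9) = -4/9 + 2*sqrt(2)/9.

-4/9 + 2*sqrt(2)/9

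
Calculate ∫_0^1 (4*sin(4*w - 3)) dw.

Let u = 4*w - 3, so du = 4 dw. When w = 0, u = -3; when w = 1, u = 1.
The integral becomes ∫ sin(u) du from -3 to 1, with antiderivative -cos(u).
Back in w: F(w) = -cos(4*w - 3).
Then F(1) - F(0) = (-cos(1)) - (-cos(3)) = cos(3) - cos(1).

cos(3) - cos(1)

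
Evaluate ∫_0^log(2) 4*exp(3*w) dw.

Let u = exp(w), so du = exp(w) dw. When w = 0, u = 1; when w = log(2), u = 2.
The integral becomes 4·∫ u**2 du from 1 to 2, with antiderivative 4*u**3/3.
Back in w: F(w) = 4*exp(3*w)/3.
Then F(log(2)) - F(0) = (32/3) - (4/3) = 28/3.

28/3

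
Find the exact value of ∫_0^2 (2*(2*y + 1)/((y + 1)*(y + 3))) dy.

Factor the denominator: y**2 + 4*y + 3 = (y + 3)(y + 1).
Partial fractions: 2*(2*y + 1)/((y + 1)*(y + 3)) = 5/(y + 3) - 1/(y + 1).
An antiderivative is F(y) = -log(y + 1) + 5*log(y + 3).
Then F(2) - F(0) = (-log(3) + 5*log(5)) - (5*log(3)) = -6*log(3) + 5*log(5).

-6*log(3) + 5*log(5)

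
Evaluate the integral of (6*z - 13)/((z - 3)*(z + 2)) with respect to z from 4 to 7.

Factor the denominator: z**2 - z - 6 = (z + 2)(z - 3).
Partial fractions: (6*z - 13)/((z - 3)*(z + 2)) = 5/(z + 2) + 1/(z - 3).
An antiderivative is F(z) = log(z - 3) + 5*log(z + 2).
Then F(7) - F(4) = (2*log(2) + 10*log(3)) - (5*log(2) + 5*log(3)) = -3*log(2) + 5*log(3).

-3*log(2) + 5*log(3)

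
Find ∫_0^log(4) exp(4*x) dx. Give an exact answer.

Let u = exp(x), so du = exp(x) dx. When x = 0, u = 1; when x = log(4), u = 4.
The integral becomes ∫ u**3 du from 1 to 4, with antiderivative u**4/4.
Back in x: F(x) = exp(4*x)/4.
Then F(log(4)) - F(0) = (64) - (1/4) = 255/4.

255/4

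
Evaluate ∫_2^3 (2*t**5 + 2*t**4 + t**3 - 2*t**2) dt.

By the power rule, an antiderivative is F(t) = t**6/3 + 2*t**5/5 + t**4/4 - 2*t**3/3.
Then F(3) - F(2) = (6849/20) - (164/5) = 6193/20.

6193/20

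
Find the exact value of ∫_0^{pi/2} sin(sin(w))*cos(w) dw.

Let u = sin(w), so du = cos(w) dw. When w = 0, u = 0; when w = pi/2, u = 1.
The integral becomes ∫ sin(u) du from 0 to 1, with antiderivative -cos(u).
Back in w: F(w) = -cos(sin(w)).
Then F(pi/2) - F(0) = (-cos(1)) - (-1) = 1 - cos(1).

1 - cos(1)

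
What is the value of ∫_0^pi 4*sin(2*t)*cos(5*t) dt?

Use the identity sin(2*t)cos(5*t) = [sin(7*t) + sin(-3*t)]/2.
An antiderivative is F(t) = 2*cos(3*t)/3 - 2*cos(7*t)/7.
Then F(pi) - F(0) = (-8/21) - (8/21) = -16/21.

-16/21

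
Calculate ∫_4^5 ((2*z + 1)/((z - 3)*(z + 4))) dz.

Factor the denominator: z**2 + z - 12 = (z + 4)(z - 3).
Partial fractions: (2*z + 1)/((z - 3)*(z + 4)) = 1/(z + 4) + 1/(z - 3).
An antiderivative is F(z) = log(z - 3) + log(z + 4).
Then F(5) - F(4) = (log(18)) - (log(8)) = log(9/4).

log(9/4)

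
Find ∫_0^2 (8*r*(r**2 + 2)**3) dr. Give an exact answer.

1280

Let u = r**2 + 2, so du = 2*r dr. When r = 0, u = 2; when r = 2, u = 6.
The integral becomes 4·∫ u**3 du from 2 to 6, with antiderivative u**4.
Back in r: F(r) = (r**2 + 2)**4.
Then F(2) - F(0) = (1296) - (16) = 1280.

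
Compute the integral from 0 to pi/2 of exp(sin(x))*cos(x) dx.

Let u = sin(x), so du = cos(x) dx. When x = 0, u = 0; when x = pi/2, u = 1.
The integral becomes ∫ exp(u) du from 0 to 1, with antiderivative exp(u).
Back in x: F(x) = exp(sin(x)).
Then F(pi/2) - F(0) = (E) - (1) = -1 + E.

-1 + E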